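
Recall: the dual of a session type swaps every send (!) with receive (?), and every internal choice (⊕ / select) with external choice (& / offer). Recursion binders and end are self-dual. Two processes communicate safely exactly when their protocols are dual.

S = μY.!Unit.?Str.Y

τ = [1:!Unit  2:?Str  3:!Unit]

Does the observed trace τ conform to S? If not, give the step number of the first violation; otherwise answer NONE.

step 1: !Unit  match  cont: ?Str.μY.…
step 2: ?Str  match  cont: μY.…
step 3: !Unit  match  cont: ?Str.μY.…
τ conforms to S (length 3)

NONE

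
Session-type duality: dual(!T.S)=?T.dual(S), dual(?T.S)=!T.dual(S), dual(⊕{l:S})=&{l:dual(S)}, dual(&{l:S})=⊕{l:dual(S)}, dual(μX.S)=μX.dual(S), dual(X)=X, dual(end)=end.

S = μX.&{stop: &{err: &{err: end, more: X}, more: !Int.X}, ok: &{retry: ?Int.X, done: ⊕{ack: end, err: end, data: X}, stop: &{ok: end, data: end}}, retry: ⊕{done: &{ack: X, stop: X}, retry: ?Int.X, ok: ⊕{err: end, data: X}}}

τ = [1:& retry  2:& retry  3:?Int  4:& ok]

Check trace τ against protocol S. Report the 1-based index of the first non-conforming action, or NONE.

2

[1] & retry  match  now at ⊕{done: &{ack: μX.…, stop: μX.…}, retry: ?Int.μX.…, ok: ⊕{err: end, data: μX.…}}
[2] got & retry, protocol expects ⊕ done or ⊕ retry or ⊕ ok  ✗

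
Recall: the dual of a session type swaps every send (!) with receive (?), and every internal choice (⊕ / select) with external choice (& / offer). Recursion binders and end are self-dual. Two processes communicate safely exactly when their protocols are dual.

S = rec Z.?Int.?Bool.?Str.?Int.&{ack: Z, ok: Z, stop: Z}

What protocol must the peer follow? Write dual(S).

rec Z → rec Z  (rec unchanged)
  ?Int → !Int
    ?Bool → !Bool
      ?Str → !Str
        ?Int → !Int
          &{ack,ok,stop} → +{ack,ok,stop}  (offer→select)
            [ack]
              Z self-dual
            [ok]
              Z self-dual
            [stop]
              Z self-dual

rec Z.!Int.!Bool.!Str.!Int.+{ack: Z, ok: Z, stop: Z}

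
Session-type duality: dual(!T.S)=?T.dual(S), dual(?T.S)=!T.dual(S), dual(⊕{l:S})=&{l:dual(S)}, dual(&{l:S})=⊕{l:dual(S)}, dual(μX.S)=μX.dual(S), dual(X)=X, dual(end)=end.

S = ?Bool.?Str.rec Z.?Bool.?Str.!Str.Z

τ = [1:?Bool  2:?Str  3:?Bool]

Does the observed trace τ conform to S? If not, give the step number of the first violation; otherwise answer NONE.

NONE

@1 ?Bool  ✓  cont: ?Str.rec Z.…
@2 ?Str  ✓  cont: rec Z.…
@3 ?Bool  ✓  cont: ?Str.!Str.rec Z.…
trace exhausted — no violation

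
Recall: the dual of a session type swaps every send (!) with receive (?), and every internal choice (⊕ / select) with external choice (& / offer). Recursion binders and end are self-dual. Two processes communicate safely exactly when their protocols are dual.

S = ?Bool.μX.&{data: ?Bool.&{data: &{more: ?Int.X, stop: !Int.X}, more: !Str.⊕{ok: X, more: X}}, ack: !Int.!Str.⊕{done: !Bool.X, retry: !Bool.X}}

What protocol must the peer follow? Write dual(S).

!Bool.μX.⊕{data: !Bool.⊕{data: ⊕{more: !Int.X, stop: ?Int.X}, more: ?Str.&{ok: X, more: X}}, ack: ?Int.?Str.&{done: ?Bool.X, retry: ?Bool.X}}

?Bool = !Bool
  μX = μX  (rec unchanged)
    &{data,ack} = ⊕{data,ack}  (offer→select)
      case data:
        ?Bool = !Bool
          &{data,more} = ⊕{data,more}  (offer→select)
            case data:
              &{more,stop} = ⊕{more,stop}  (offer→select)
                case more:
                  ?Int = !Int
                    dual(X) = X
                case stop:
                  !Int = ?Int
                    dual(X) = X
            case more:
              !Str = ?Str
                ⊕{ok,more} = &{ok,more}  (internal→external)
                  case ok:
                    dual(X) = X
                  case more:
                    dual(X) = X
      case ack:
        !Int = ?Int
          !Str = ?Str
            ⊕{done,retry} = &{done,retry}  (internal→external)
              case done:
                !Bool = ?Bool
                  dual(X) = X
              case retry:
                !Bool = ?Bool
                  dual(X) = X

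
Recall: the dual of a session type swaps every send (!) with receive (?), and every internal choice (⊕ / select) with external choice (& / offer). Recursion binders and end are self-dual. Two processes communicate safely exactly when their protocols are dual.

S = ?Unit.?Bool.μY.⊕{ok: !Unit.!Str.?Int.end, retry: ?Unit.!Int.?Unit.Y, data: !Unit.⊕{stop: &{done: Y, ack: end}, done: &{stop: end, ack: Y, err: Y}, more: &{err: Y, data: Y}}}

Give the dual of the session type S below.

?Unit ↦ !Unit
  ?Bool ↦ !Bool
    μY ↦ μY  (binder kept)
      ⊕{ok,retry,data} ↦ &{ok,retry,data}  (⊕→&)
        case ok:
          !Unit ↦ ?Unit
            !Str ↦ ?Str
              ?Int ↦ !Int
                end ↦ end
        case retry:
          ?Unit ↦ !Unit
            !Int ↦ ?Int
              ?Unit ↦ !Unit
                Y ↦ Y
        case data:
          !Unit ↦ ?Unit
            ⊕{stop,done,more} ↦ &{stop,done,more}  (⊕→&)
              case stop:
                &{done,ack} ↦ ⊕{done,ack}  (&→⊕)
                  case done:
                    Y ↦ Y
                  case ack:
                    end ↦ end
              case done:
                &{stop,ack,err} ↦ ⊕{stop,ack,err}  (&→⊕)
                  case stop:
                    end ↦ end
                  case ack:
                    Y ↦ Y
                  case err:
                    Y ↦ Y
              case more:
                &{err,data} ↦ ⊕{err,data}  (&→⊕)
                  case err:
                    Y ↦ Y
                  case data:
                    Y ↦ Y

!Unit.!Bool.μY.&{ok: ?Unit.?Str.!Int.end, retry: !Unit.?Int.!Unit.Y, data: ?Unit.&{stop: ⊕{done: Y, ack: end}, done: ⊕{stop: end, ack: Y, err: Y}, more: ⊕{err: Y, data: Y}}}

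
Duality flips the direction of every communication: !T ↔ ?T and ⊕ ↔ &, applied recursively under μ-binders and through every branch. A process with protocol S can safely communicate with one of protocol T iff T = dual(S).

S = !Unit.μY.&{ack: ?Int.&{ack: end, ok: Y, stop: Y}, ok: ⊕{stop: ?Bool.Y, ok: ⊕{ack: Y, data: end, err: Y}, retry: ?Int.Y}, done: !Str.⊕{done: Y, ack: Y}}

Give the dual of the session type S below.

!Unit ↦ ?Unit
  μY ↦ μY  (binder kept)
    &{ack,ok,done} ↦ ⊕{ack,ok,done}  (offer→select)
      case ack:
        ?Int ↦ !Int
          &{ack,ok,stop} ↦ ⊕{ack,ok,stop}  (offer→select)
            case ack:
              end self-dual
            case ok:
              Y self-dual
            case stop:
              Y self-dual
      case ok:
        ⊕{stop,ok,retry} ↦ &{stop,ok,retry}  (select→offer)
          case stop:
            ?Bool ↦ !Bool
              Y self-dual
          case ok:
            ⊕{ack,data,err} ↦ &{ack,data,err}  (select→offer)
              case ack:
                Y self-dual
              case data:
                end self-dual
              case err:
                Y self-dual
          case retry:
            ?Int ↦ !Int
              Y self-dual
      case done:
        !Str ↦ ?Str
          ⊕{done,ack} ↦ &{done,ack}  (select→offer)
            case done:
              Y self-dual
            case ack:
              Y self-dual

?Unit.μY.⊕{ack: !Int.⊕{ack: end, ok: Y, stop: Y}, ok: &{stop: !Bool.Y, ok: &{ack: Y, data: end, err: Y}, retry: !Int.Y}, done: ?Str.&{done: Y, ack: Y}}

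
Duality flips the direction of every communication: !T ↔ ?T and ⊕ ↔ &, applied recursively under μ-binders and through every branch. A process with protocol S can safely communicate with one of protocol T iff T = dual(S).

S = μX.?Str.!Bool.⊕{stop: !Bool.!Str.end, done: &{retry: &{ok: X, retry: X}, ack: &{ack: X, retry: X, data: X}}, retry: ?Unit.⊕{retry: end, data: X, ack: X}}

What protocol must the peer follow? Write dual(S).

μX.!Str.?Bool.&{stop: ?Bool.?Str.end, done: ⊕{retry: ⊕{ok: X, retry: X}, ack: ⊕{ack: X, retry: X, data: X}}, retry: !Unit.&{retry: end, data: X, ack: X}}

μX ↦ μX  (binder kept)
  ?Str ↦ !Str
    !Bool ↦ ?Bool
      ⊕{stop,done,retry} ↦ &{stop,done,retry}  (internal→external)
        case stop:
          !Bool ↦ ?Bool
            !Str ↦ ?Str
              end ↦ end
        case done:
          &{retry,ack} ↦ ⊕{retry,ack}  (&→⊕)
            case retry:
              &{ok,retry} ↦ ⊕{ok,retry}  (&→⊕)
                case ok:
                  X ↦ X
                case retry:
                  X ↦ X
            case ack:
              &{ack,retry,data} ↦ ⊕{ack,retry,data}  (&→⊕)
                case ack:
                  X ↦ X
                case retry:
                  X ↦ X
                case data:
                  X ↦ X
        case retry:
          ?Unit ↦ !Unit
            ⊕{retry,data,ack} ↦ &{retry,data,ack}  (internal→external)
              case retry:
                end ↦ end
              case data:
                X ↦ X
              case ack:
                X ↦ X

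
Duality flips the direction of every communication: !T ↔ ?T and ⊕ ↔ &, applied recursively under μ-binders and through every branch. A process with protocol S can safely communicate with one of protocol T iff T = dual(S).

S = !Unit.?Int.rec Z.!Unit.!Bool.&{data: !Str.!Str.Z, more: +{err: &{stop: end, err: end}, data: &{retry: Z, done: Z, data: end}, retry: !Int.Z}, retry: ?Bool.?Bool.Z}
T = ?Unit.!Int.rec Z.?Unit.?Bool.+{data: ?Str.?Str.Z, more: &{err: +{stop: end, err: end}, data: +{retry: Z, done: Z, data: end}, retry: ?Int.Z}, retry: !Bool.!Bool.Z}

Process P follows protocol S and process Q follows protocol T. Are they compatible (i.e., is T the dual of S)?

!Unit | ?Unit  ok
  ?Int | !Int  ok
    rec Z | rec Z  ok (μ self-dual)
      !Unit | ?Unit  ok
        !Bool | ?Bool  ok
          &{data,more,retry} | +{data,more,retry}  ok labels match
            • data:
              !Str | ?Str  ok
                !Str | ?Str  ok
                  Z | Z  ok
            • more:
              +{err,data,retry} | &{err,data,retry}  ok labels match
                • err:
                  &{stop,err} | +{stop,err}  ok labels match
                    • stop:
                      end | end  ok
                    • err:
                      end | end  ok
                • data:
                  &{retry,done,data} | +{retry,done,data}  ok labels match
                    • retry:
                      Z | Z  ok
                    • done:
                      Z | Z  ok
                    • data:
                      end | end  ok
                • retry:
                  !Int | ?Int  ok
                    Z | Z  ok
            • retry:
              ?Bool | !Bool  ok
                ?Bool | !Bool  ok
                  Z | Z  ok

YES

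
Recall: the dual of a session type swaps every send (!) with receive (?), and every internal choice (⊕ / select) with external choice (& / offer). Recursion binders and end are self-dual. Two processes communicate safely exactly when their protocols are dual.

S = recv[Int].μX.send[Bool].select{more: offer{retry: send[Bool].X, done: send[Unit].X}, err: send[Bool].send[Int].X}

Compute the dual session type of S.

recv[Int] ↦ send[Int]
  μX ↦ μX  (binder kept)
    send[Bool] ↦ recv[Bool]
      select{more,err} ↦ offer{more,err}  (select→offer)
        • more:
          offer{retry,done} ↦ select{retry,done}  (external→internal)
            • retry:
              send[Bool] ↦ recv[Bool]
                dual(X) = X
            • done:
              send[Unit] ↦ recv[Unit]
                dual(X) = X
        • err:
          send[Bool] ↦ recv[Bool]
            send[Int] ↦ recv[Int]
              dual(X) = X

send[Int].μX.recv[Bool].offer{more: select{retry: recv[Bool].X, done: recv[Unit].X}, err: recv[Bool].recv[Int].X}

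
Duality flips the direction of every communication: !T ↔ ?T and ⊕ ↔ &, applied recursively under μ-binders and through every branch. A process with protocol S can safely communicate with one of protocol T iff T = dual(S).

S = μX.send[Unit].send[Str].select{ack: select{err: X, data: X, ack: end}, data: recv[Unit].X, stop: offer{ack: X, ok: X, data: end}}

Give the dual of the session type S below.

μX.recv[Unit].recv[Str].offer{ack: offer{err: X, data: X, ack: end}, data: send[Unit].X, stop: select{ack: X, ok: X, data: end}}

μX → μX  (μ self-dual)
  send[Unit] → recv[Unit]
    send[Str] → recv[Str]
      select{ack,data,stop} → offer{ack,data,stop}  (select→offer)
        case ack:
          select{err,data,ack} → offer{err,data,ack}  (select→offer)
            case err:
              X ↦ X
            case data:
              X ↦ X
            case ack:
              end ↦ end
        case data:
          recv[Unit] → send[Unit]
            X ↦ X
        case stop:
          offer{ack,ok,data} → select{ack,ok,data}  (&→⊕)
            case ack:
              X ↦ X
            case ok:
              X ↦ X
            case data:
              end ↦ end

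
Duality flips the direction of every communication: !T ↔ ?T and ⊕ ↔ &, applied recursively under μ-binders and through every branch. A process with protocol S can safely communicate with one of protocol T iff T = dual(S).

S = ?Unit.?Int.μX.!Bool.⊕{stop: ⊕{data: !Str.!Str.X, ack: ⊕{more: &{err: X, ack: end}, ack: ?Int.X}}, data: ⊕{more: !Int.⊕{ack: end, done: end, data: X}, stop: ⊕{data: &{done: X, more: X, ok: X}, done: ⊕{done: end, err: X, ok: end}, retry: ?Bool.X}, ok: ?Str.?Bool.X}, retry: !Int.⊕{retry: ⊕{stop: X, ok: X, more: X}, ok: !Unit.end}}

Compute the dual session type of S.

!Unit.!Int.μX.?Bool.&{stop: &{data: ?Str.?Str.X, ack: &{more: ⊕{err: X, ack: end}, ack: !Int.X}}, data: &{more: ?Int.&{ack: end, done: end, data: X}, stop: &{data: ⊕{done: X, more: X, ok: X}, done: &{done: end, err: X, ok: end}, retry: !Bool.X}, ok: !Str.!Bool.X}, retry: ?Int.&{retry: &{stop: X, ok: X, more: X}, ok: ?Unit.end}}

?Unit = !Unit
  ?Int = !Int
    μX = μX  (binder kept)
      !Bool = ?Bool
        ⊕{stop,data,retry} = &{stop,data,retry}  (⊕→&)
          • stop:
            ⊕{data,ack} = &{data,ack}  (⊕→&)
              • data:
                !Str = ?Str
                  !Str = ?Str
                    X ↦ X
              • ack:
                ⊕{more,ack} = &{more,ack}  (⊕→&)
                  • more:
                    &{err,ack} = ⊕{err,ack}  (offer→select)
                      • err:
                        X ↦ X
                      • ack:
                        end ↦ end
                  • ack:
                    ?Int = !Int
                      X ↦ X
          • data:
            ⊕{more,stop,ok} = &{more,stop,ok}  (⊕→&)
              • more:
                !Int = ?Int
                  ⊕{ack,done,data} = &{ack,done,data}  (⊕→&)
                    • ack:
                      end ↦ end
                    • done:
                      end ↦ end
                    • data:
                      X ↦ X
              • stop:
                ⊕{data,done,retry} = &{data,done,retry}  (⊕→&)
                  • data:
                    &{done,more,ok} = ⊕{done,more,ok}  (offer→select)
                      • done:
                        X ↦ X
                      • more:
                        X ↦ X
                      • ok:
                        X ↦ X
                  • done:
                    ⊕{done,err,ok} = &{done,err,ok}  (⊕→&)
                      • done:
                        end ↦ end
                      • err:
                        X ↦ X
                      • ok:
                        end ↦ end
                  • retry:
                    ?Bool = !Bool
                      X ↦ X
              • ok:
                ?Str = !Str
                  ?Bool = !Bool
                    X ↦ X
          • retry:
            !Int = ?Int
              ⊕{retry,ok} = &{retry,ok}  (⊕→&)
                • retry:
                  ⊕{stop,ok,more} = &{stop,ok,more}  (⊕→&)
                    • stop:
                      X ↦ X
                    • ok:
                      X ↦ X
                    • more:
                      X ↦ X
                • ok:
                  !Unit = ?Unit
                    end ↦ end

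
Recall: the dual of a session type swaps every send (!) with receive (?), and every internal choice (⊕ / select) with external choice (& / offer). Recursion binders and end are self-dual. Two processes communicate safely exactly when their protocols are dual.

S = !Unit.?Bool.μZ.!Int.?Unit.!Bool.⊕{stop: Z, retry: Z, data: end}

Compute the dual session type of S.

?Unit.!Bool.μZ.?Int.!Unit.?Bool.&{stop: Z, retry: Z, data: end}

!Unit → ?Unit
  ?Bool → !Bool
    μZ → μZ  (binder kept)
      !Int → ?Int
        ?Unit → !Unit
          !Bool → ?Bool
            ⊕{stop,retry,data} → &{stop,retry,data}  (select→offer)
              case stop:
                Z self-dual
              case retry:
                Z self-dual
              case data:
                end self-dual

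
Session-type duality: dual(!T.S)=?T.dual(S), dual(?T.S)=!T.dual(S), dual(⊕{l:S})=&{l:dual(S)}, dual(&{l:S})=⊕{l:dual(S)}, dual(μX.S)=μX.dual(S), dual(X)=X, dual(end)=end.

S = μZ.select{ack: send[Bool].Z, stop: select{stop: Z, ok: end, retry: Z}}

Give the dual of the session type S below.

μZ = μZ  (binder kept)
  select{ack,stop} = offer{ack,stop}  (internal→external)
    case ack:
      send[Bool] = recv[Bool]
        Z self-dual
    case stop:
      select{stop,ok,retry} = offer{stop,ok,retry}  (internal→external)
        case stop:
          Z self-dual
        case ok:
          end self-dual
        case retry:
          Z self-dual

μZ.offer{ack: recv[Bool].Z, stop: offer{stop: Z, ok: end, retry: Z}}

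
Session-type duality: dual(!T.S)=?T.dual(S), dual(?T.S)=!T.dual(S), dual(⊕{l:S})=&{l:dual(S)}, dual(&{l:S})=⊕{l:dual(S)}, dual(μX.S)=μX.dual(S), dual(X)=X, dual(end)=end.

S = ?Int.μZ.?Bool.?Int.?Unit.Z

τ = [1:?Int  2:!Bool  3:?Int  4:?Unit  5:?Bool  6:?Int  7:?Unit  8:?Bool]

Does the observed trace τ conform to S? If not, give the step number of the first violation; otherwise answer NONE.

[1] ?Int  ✓  now at μZ.…
[2] got !Bool, protocol expects ?Bool  ✗

2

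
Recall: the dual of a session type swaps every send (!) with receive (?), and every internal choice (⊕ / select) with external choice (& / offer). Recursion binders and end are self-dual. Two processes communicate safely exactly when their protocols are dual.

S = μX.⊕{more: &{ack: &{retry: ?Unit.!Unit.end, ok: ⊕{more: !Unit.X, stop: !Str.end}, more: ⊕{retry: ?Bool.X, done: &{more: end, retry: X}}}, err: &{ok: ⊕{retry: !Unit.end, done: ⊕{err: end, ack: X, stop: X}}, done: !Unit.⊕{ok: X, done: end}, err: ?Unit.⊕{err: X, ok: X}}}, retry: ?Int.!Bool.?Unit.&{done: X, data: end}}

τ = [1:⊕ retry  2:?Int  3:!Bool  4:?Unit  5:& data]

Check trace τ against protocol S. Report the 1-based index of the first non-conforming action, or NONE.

NONE

@1 ⊕ retry  ok  cont: ?Int.!Bool.?Unit.&{done: μX.…, data: end}
@2 ?Int  ok  cont: !Bool.?Unit.&{done: μX.…, data: end}
@3 !Bool  ok  cont: ?Unit.&{done: μX.…, data: end}
@4 ?Unit  ok  cont: &{done: μX.…, data: end}
@5 & data  ok  cont: end
τ conforms to S (length 5)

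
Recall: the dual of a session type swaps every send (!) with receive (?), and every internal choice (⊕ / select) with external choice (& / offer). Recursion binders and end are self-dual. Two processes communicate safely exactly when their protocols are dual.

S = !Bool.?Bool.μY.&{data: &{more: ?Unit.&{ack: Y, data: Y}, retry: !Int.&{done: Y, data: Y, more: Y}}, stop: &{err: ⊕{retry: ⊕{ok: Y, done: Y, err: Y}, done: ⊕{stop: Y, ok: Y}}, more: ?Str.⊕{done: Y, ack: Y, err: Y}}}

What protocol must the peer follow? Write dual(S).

!Bool → ?Bool
  ?Bool → !Bool
    μY → μY  (binder kept)
      &{data,stop} → ⊕{data,stop}  (offer→select)
        [data]
          &{more,retry} → ⊕{more,retry}  (offer→select)
            [more]
              ?Unit → !Unit
                &{ack,data} → ⊕{ack,data}  (offer→select)
                  [ack]
                    Y self-dual
                  [data]
                    Y self-dual
            [retry]
              !Int → ?Int
                &{done,data,more} → ⊕{done,data,more}  (offer→select)
                  [done]
                    Y self-dual
                  [data]
                    Y self-dual
                  [more]
                    Y self-dual
        [stop]
          &{err,more} → ⊕{err,more}  (offer→select)
            [err]
              ⊕{retry,done} → &{retry,done}  (⊕→&)
                [retry]
                  ⊕{ok,done,err} → &{ok,done,err}  (⊕→&)
                    [ok]
                      Y self-dual
                    [done]
                      Y self-dual
                    [err]
                      Y self-dual
                [done]
                  ⊕{stop,ok} → &{stop,ok}  (⊕→&)
                    [stop]
                      Y self-dual
                    [ok]
                      Y self-dual
            [more]
              ?Str → !Str
                ⊕{done,ack,err} → &{done,ack,err}  (⊕→&)
                  [done]
                    Y self-dual
                  [ack]
                    Y self-dual
                  [err]
                    Y self-dual

?Bool.!Bool.μY.⊕{data: ⊕{more: !Unit.⊕{ack: Y, data: Y}, retry: ?Int.⊕{done: Y, data: Y, more: Y}}, stop: ⊕{err: &{retry: &{ok: Y, done: Y, err: Y}, done: &{stop: Y, ok: Y}}, more: !Str.&{done: Y, ack: Y, err: Y}}}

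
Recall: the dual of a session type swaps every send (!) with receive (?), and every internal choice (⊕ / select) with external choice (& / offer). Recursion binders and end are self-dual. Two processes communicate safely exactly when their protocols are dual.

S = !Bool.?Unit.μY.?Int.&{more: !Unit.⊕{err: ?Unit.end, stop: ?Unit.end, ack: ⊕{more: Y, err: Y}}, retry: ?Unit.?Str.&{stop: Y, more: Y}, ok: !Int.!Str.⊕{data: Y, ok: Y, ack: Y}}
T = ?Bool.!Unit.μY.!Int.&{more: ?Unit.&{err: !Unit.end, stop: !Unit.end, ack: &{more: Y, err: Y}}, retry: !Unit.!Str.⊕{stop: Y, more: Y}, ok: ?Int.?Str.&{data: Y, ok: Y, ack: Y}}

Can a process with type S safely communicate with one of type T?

NO

!Bool ‖ ?Bool  match
  ?Unit ‖ !Unit  match
    μY ‖ μY  match (binder kept)
      ?Int ‖ !Int  match
        &{more,retry,ok} ‖ &{more,retry,ok}  ✗ choice polarity not flipped — not dual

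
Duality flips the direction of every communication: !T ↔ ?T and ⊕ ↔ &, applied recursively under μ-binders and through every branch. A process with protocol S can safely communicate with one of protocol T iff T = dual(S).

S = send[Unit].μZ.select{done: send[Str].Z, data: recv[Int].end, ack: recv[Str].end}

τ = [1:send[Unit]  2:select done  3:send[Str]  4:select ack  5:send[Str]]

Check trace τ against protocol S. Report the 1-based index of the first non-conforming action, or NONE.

5

[1] send[Unit]  ok  residual = μZ.…
[2] select done  ok  residual = send[Str].μZ.…
[3] send[Str]  ok  residual = μZ.…
[4] select ack  ok  residual = recv[Str].end
[5] got send[Str], protocol expects recv[Str]  ✗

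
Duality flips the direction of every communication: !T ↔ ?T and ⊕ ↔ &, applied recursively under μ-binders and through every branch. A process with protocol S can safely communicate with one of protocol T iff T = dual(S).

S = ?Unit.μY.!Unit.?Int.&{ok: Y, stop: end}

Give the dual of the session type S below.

!Unit.μY.?Unit.!Int.⊕{ok: Y, stop: end}

?Unit ↦ !Unit
  μY ↦ μY  (rec unchanged)
    !Unit ↦ ?Unit
      ?Int ↦ !Int
        &{ok,stop} ↦ ⊕{ok,stop}  (external→internal)
          case ok:
            Y self-dual
          case stop:
            end self-dual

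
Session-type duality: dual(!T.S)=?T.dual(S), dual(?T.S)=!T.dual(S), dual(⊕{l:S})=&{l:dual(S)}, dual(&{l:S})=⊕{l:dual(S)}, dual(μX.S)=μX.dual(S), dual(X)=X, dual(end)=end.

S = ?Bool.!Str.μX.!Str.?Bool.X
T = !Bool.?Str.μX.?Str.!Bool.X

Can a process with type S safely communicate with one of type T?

YES

?Bool | !Bool  ✓
  !Str | ?Str  ✓
    μX | μX  ✓ (μ self-dual)
      !Str | ?Str  ✓
        ?Bool | !Bool  ✓
          X | X  ✓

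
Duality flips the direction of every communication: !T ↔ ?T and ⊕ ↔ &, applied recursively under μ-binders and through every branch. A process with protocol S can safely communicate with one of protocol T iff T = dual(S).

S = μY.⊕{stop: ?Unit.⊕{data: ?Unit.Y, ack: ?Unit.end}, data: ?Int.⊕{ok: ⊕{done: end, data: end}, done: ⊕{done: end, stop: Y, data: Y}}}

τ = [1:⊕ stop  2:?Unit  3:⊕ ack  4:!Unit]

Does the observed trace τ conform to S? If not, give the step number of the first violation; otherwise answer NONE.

4

step 1: ⊕ stop  match  now at ?Unit.⊕{data: ?Unit.μY.…, ack: ?Unit.end}
step 2: ?Unit  match  now at ⊕{data: ?Unit.μY.…, ack: ?Unit.end}
step 3: ⊕ ack  match  now at ?Unit.end
step 4: got !Unit, protocol expects ?Unit  ✗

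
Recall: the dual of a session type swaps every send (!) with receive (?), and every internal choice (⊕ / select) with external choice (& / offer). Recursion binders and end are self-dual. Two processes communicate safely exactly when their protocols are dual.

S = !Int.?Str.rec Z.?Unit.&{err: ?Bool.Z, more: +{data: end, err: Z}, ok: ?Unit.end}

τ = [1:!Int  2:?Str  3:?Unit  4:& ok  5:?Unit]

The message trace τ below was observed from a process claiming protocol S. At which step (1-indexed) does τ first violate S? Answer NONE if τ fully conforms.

@1 !Int  match  cont: ?Str.rec Z.…
@2 ?Str  match  cont: rec Z.…
@3 ?Unit  match  cont: &{err: ?Bool.rec Z.…, more: +{data: end, err: rec Z.…}, ok: ?Unit.end}
@4 & ok  match  cont: ?Unit.end
@5 ?Unit  match  cont: end
all 5 steps conform

NONE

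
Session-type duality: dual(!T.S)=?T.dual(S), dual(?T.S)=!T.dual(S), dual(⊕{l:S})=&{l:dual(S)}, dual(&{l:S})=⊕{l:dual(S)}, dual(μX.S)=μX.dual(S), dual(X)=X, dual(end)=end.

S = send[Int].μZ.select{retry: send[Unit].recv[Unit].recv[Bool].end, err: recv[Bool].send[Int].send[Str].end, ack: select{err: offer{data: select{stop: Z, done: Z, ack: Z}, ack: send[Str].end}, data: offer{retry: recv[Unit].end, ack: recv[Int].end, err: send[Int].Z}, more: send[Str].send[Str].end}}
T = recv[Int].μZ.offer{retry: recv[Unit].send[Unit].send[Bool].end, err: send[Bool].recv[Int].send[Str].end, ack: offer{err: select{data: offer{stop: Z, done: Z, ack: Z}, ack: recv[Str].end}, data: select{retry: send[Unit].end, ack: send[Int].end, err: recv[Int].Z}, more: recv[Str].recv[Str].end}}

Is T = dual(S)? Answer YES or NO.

NO

send[Int] vs recv[Int]  ok
  μZ vs μZ  ok (μ self-dual)
    select{retry,err,ack} vs offer{retry,err,ack}  ok labels match
      • retry:
        send[Unit] vs recv[Unit]  ok
          recv[Unit] vs send[Unit]  ok
            recv[Bool] vs send[Bool]  ok
              end vs end  ok
      • err:
        recv[Bool] vs send[Bool]  ok
          send[Int] vs recv[Int]  ok
            send[Str] vs send[Str]  ✗ same direction on both sides — not dual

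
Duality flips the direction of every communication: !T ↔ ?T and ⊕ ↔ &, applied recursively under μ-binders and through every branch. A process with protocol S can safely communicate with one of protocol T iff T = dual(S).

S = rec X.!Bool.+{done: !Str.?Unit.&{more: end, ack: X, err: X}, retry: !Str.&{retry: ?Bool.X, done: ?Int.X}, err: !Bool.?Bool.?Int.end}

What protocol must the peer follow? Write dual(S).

rec X ↦ rec X  (rec unchanged)
  !Bool ↦ ?Bool
    +{done,retry,err} ↦ &{done,retry,err}  (⊕→&)
      case done:
        !Str ↦ ?Str
          ?Unit ↦ !Unit
            &{more,ack,err} ↦ +{more,ack,err}  (&→⊕)
              case more:
                end ↦ end
              case ack:
                X ↦ X
              case err:
                X ↦ X
      case retry:
        !Str ↦ ?Str
          &{retry,done} ↦ +{retry,done}  (&→⊕)
            case retry:
              ?Bool ↦ !Bool
                X ↦ X
            case done:
              ?Int ↦ !Int
                X ↦ X
      case err:
        !Bool ↦ ?Bool
          ?Bool ↦ !Bool
            ?Int ↦ !Int
              end ↦ end

rec X.?Bool.&{done: ?Str.!Unit.+{more: end, ack: X, err: X}, retry: ?Str.+{retry: !Bool.X, done: !Int.X}, err: ?Bool.!Bool.!Int.end}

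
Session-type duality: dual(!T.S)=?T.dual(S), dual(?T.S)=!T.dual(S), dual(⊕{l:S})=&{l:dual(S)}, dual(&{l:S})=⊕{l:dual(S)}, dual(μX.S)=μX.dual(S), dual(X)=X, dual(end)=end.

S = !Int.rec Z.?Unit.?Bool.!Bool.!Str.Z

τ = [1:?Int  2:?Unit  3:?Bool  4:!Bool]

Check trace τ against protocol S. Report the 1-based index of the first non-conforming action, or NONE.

@1 got ?Int, protocol expects !Int  ✗

1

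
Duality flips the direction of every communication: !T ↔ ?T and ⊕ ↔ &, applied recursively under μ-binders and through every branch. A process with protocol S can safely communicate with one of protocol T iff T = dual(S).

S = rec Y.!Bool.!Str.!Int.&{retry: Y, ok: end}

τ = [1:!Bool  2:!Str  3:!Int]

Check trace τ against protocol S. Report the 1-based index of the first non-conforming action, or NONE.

@1 !Bool  ✓  cont: !Str.!Int.&{retry: rec Y.…, ok: end}
@2 !Str  ✓  cont: !Int.&{retry: rec Y.…, ok: end}
@3 !Int  ✓  cont: &{retry: rec Y.…, ok: end}
τ conforms to S (length 3)

NONE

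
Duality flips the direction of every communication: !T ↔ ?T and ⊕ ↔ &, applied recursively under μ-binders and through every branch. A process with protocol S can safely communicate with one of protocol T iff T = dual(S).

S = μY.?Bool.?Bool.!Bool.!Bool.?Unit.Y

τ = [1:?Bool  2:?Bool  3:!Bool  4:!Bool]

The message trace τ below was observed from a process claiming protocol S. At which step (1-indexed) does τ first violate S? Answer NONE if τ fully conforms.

[1] ?Bool  ok  cont: ?Bool.!Bool.!Bool.?Unit.μY.…
[2] ?Bool  ok  cont: !Bool.!Bool.?Unit.μY.…
[3] !Bool  ok  cont: !Bool.?Unit.μY.…
[4] !Bool  ok  cont: ?Unit.μY.…
all 4 steps conform

NONE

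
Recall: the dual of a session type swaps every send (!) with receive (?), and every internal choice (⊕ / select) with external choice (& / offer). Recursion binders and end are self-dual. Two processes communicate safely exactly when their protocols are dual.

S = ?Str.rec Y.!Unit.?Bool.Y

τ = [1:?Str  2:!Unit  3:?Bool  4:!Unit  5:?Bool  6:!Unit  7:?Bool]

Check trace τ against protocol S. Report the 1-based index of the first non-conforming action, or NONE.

NONE

@1 ?Str  ok  now at rec Y.…
@2 !Unit  ok  now at ?Bool.rec Y.…
@3 ?Bool  ok  now at rec Y.…
@4 !Unit  ok  now at ?Bool.rec Y.…
@5 ?Bool  ok  now at rec Y.…
@6 !Unit  ok  now at ?Bool.rec Y.…
@7 ?Bool  ok  now at rec Y.…
trace exhausted — no violation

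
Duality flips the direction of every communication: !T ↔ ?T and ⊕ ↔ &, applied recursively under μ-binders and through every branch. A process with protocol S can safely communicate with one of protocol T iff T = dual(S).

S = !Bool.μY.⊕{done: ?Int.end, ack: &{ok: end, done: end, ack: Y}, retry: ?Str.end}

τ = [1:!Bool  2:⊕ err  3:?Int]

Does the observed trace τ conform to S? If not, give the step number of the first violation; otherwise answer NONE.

2

[1] !Bool  match  now at μY.…
[2] got ⊕ err, protocol expects ⊕ done or ⊕ ack or ⊕ retry  ✗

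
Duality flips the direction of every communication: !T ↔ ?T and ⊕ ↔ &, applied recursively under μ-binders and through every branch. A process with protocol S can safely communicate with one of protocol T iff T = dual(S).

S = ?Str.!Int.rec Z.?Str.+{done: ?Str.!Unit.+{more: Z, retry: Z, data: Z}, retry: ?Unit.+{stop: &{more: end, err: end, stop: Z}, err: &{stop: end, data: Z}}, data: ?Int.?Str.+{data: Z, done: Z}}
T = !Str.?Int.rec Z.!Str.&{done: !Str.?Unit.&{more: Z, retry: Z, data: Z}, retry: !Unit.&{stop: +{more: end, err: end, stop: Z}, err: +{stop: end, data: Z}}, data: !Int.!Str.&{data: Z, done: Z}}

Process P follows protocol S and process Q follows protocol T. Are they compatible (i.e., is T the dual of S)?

?Str vs !Str  match
  !Int vs ?Int  match
    rec Z vs rec Z  match (binder kept)
      ?Str vs !Str  match
        +{done,retry,data} vs &{done,retry,data}  match same labels
          • done:
            ?Str vs !Str  match
              !Unit vs ?Unit  match
                +{more,retry,data} vs &{more,retry,data}  match same labels
                  • more:
                    Z vs Z  match
                  • retry:
                    Z vs Z  match
                  • data:
                    Z vs Z  match
          • retry:
            ?Unit vs !Unit  match
              +{stop,err} vs &{stop,err}  match same labels
                • stop:
                  &{more,err,stop} vs +{more,err,stop}  match same labels
                    • more:
                      end vs end  match
                    • err:
                      end vs end  match
                    • stop:
                      Z vs Z  match
                • err:
                  &{stop,data} vs +{stop,data}  match same labels
                    • stop:
                      end vs end  match
                    • data:
                      Z vs Z  match
          • data:
            ?Int vs !Int  match
              ?Str vs !Str  match
                +{data,done} vs &{data,done}  match same labels
                  • data:
                    Z vs Z  match
                  • done:
                    Z vs Z  match

YES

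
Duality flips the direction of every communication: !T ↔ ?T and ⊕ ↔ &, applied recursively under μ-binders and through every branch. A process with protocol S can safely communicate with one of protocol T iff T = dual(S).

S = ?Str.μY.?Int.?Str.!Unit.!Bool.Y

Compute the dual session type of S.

?Str ↦ !Str
  μY ↦ μY  (binder kept)
    ?Int ↦ !Int
      ?Str ↦ !Str
        !Unit ↦ ?Unit
          !Bool ↦ ?Bool
            Y ↦ Y

!Str.μY.!Int.!Str.?Unit.?Bool.Y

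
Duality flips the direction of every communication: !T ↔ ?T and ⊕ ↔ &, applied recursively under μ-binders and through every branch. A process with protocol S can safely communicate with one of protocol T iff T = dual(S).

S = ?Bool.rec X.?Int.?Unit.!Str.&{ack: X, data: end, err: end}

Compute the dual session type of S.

?Bool → !Bool
  rec X → rec X  (rec unchanged)
    ?Int → !Int
      ?Unit → !Unit
        !Str → ?Str
          &{ack,data,err} → +{ack,data,err}  (external→internal)
            • ack:
              X ↦ X
            • data:
              end ↦ end
            • err:
              end ↦ end

!Bool.rec X.!Int.!Unit.?Str.+{ack: X, data: end, err: end}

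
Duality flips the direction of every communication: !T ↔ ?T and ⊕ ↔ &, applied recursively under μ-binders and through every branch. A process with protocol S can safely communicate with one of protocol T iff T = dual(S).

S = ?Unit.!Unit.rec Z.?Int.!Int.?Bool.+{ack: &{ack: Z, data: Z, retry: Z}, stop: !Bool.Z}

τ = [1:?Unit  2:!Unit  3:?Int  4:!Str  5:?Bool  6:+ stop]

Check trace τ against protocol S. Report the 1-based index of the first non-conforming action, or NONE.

4

step 1: ?Unit  match  now at !Unit.rec Z.…
step 2: !Unit  match  now at rec Z.…
step 3: ?Int  match  now at !Int.?Bool.+{ack: &{ack: rec Z.…, data: rec Z.…, retry: rec Z.…}, stop: !Bool.rec Z.…}
step 4: got !Str, protocol expects !Int  ✗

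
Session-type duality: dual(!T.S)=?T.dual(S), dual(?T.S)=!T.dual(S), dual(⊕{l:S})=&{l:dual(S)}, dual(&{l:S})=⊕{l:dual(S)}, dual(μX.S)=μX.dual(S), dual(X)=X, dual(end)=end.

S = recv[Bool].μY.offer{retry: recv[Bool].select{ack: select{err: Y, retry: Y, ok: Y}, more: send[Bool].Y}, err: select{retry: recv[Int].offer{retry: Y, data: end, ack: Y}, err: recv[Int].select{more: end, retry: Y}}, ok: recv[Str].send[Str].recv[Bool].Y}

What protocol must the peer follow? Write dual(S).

recv[Bool] = send[Bool]
  μY = μY  (rec unchanged)
    offer{retry,err,ok} = select{retry,err,ok}  (offer→select)
      case retry:
        recv[Bool] = send[Bool]
          select{ack,more} = offer{ack,more}  (select→offer)
            case ack:
              select{err,retry,ok} = offer{err,retry,ok}  (select→offer)
                case err:
                  Y self-dual
                case retry:
                  Y self-dual
                case ok:
                  Y self-dual
            case more:
              send[Bool] = recv[Bool]
                Y self-dual
      case err:
        select{retry,err} = offer{retry,err}  (select→offer)
          case retry:
            recv[Int] = send[Int]
              offer{retry,data,ack} = select{retry,data,ack}  (offer→select)
                case retry:
                  Y self-dual
                case data:
                  end self-dual
                case ack:
                  Y self-dual
          case err:
            recv[Int] = send[Int]
              select{more,retry} = offer{more,retry}  (select→offer)
                case more:
                  end self-dual
                case retry:
                  Y self-dual
      case ok:
        recv[Str] = send[Str]
          send[Str] = recv[Str]
            recv[Bool] = send[Bool]
              Y self-dual

send[Bool].μY.select{retry: send[Bool].offer{ack: offer{err: Y, retry: Y, ok: Y}, more: recv[Bool].Y}, err: offer{retry: send[Int].select{retry: Y, data: end, ack: Y}, err: send[Int].offer{more: end, retry: Y}}, ok: send[Str].recv[Str].send[Bool].Y}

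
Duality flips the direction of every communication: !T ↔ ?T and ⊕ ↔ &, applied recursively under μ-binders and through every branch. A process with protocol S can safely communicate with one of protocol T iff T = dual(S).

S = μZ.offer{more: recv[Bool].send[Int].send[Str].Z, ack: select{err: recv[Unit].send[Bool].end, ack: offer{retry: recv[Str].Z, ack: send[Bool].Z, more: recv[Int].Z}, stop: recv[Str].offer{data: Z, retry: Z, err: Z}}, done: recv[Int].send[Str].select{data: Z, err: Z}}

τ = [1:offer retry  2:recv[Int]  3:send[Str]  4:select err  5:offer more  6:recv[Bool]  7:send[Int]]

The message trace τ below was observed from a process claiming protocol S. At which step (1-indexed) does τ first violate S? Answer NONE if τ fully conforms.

[1] got offer retry, protocol expects offer more or offer ack or offer done  ✗

1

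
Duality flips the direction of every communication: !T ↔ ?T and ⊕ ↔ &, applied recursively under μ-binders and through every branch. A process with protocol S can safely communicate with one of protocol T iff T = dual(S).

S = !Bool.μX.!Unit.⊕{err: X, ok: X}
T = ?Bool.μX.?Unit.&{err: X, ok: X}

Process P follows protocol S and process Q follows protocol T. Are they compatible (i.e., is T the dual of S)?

!Bool | ?Bool  match
  μX | μX  match (μ self-dual)
    !Unit | ?Unit  match
      ⊕{err,ok} | &{err,ok}  match same labels
        [err]
          X | X  match
        [ok]
          X | X  match

YES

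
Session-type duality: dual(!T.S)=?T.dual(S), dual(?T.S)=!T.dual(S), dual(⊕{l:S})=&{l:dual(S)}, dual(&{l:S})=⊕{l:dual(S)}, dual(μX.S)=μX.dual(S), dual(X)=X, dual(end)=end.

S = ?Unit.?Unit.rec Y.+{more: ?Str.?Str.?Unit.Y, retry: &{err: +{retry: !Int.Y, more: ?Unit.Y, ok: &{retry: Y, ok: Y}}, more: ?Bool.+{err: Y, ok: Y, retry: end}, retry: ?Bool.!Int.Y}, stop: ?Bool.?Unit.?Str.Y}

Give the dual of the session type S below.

!Unit.!Unit.rec Y.&{more: !Str.!Str.!Unit.Y, retry: +{err: &{retry: ?Int.Y, more: !Unit.Y, ok: +{retry: Y, ok: Y}}, more: !Bool.&{err: Y, ok: Y, retry: end}, retry: !Bool.?Int.Y}, stop: !Bool.!Unit.!Str.Y}

?Unit ↦ !Unit
  ?Unit ↦ !Unit
    rec Y ↦ rec Y  (rec unchanged)
      +{more,retry,stop} ↦ &{more,retry,stop}  (internal→external)
        • more:
          ?Str ↦ !Str
            ?Str ↦ !Str
              ?Unit ↦ !Unit
                dual(Y) = Y
        • retry:
          &{err,more,retry} ↦ +{err,more,retry}  (offer→select)
            • err:
              +{retry,more,ok} ↦ &{retry,more,ok}  (internal→external)
                • retry:
                  !Int ↦ ?Int
                    dual(Y) = Y
                • more:
                  ?Unit ↦ !Unit
                    dual(Y) = Y
                • ok:
                  &{retry,ok} ↦ +{retry,ok}  (offer→select)
                    • retry:
                      dual(Y) = Y
                    • ok:
                      dual(Y) = Y
            • more:
              ?Bool ↦ !Bool
                +{err,ok,retry} ↦ &{err,ok,retry}  (internal→external)
                  • err:
                    dual(Y) = Y
                  • ok:
                    dual(Y) = Y
                  • retry:
                    dual(end) = end
            • retry:
              ?Bool ↦ !Bool
                !Int ↦ ?Int
                  dual(Y) = Y
        • stop:
          ?Bool ↦ !Bool
            ?Unit ↦ !Unit
              ?Str ↦ !Str
                dual(Y) = Y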